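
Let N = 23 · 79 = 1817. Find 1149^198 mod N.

Mod 23: 1149 ≡ 22; since 22 | 198, by Fermat 22^198 ≡ 1 (mod 23).
Mod 79: 1149 ≡ 43; by Fermat, exponent reduces to 198 mod 78 = 42; 43^42 ≡ 46 (mod 79).
Combine by CRT: x ≡ 1 (mod 23), x ≡ 46 (mod 79) ⇒ x ≡ 599 (mod 1817).

599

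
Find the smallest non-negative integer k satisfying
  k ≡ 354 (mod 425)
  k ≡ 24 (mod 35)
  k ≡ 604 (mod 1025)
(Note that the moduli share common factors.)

106179

gcd(425, 35) = 5 and 5 | (24 − 354), so the pair is consistent; merging gives k ≡ 2054 (mod 2975), where 2975 = lcm(425, 35).
gcd(2975, 1025) = 25 and 25 | (604 − 2054), so the pair is consistent; merging gives k ≡ 106179 (mod 121975), where 121975 = lcm(2975, 1025).
The solution is unique modulo lcm(425, 35, 1025) = 121975.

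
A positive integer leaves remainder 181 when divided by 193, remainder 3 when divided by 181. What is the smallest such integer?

From m ≡ 181 (mod 193) write m = 181 + 193t. Substituting into m ≡ 3 (mod 181) gives 193t ≡ 3 (mod 181), and since 12⁻¹ ≡ 166 (mod 181), t ≡ 136. Hence m ≡ 181 + 193·136 = 26429 (mod 34933).

26429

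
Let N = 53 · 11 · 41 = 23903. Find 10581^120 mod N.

Mod 53: 10581 ≡ 34; by Fermat, exponent reduces to 120 mod 52 = 16; 34^16 ≡ 24 (mod 53).
Mod 11: 10581 ≡ 10; since 10 | 120, by Fermat 10^120 ≡ 1 (mod 11).
Mod 41: 10581 ≡ 3; since 40 | 120, by Fermat 3^120 ≡ 1 (mod 41).
Combine by CRT: x ≡ 24 (mod 53), x ≡ 1 (mod 11), x ≡ 1 (mod 41) ⇒ x ≡ 20747 (mod 23903).

20747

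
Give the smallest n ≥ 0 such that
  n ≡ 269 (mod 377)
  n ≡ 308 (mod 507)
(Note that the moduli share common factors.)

Combine the congruences pairwise.
gcd(377, 507) = 13 and 13 | (308 − 269), so the pair is consistent; merging gives n ≡ 10448 (mod 14703), where 14703 = lcm(377, 507).
The solution is unique modulo lcm(377, 507) = 14703.

10448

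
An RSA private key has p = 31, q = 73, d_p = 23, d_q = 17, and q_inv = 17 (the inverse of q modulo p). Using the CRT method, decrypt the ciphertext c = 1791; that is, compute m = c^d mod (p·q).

1354

m₁ = c^(d_p) mod p: c ≡ 24 (mod 31), and 24^23 mod 31 = 21.
m₂ = c^(d_q) mod q: c ≡ 39 (mod 73), and 39^17 mod 73 = 40.
h = q_inv·(m₁ − m₂) mod p = 17·(21 − 40) mod 31 = 18.
m = m₂ + h·q = 40 + 18·73 = 1354.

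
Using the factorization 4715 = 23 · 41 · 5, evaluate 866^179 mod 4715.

2616

Mod 23: 866 ≡ 15; by Fermat, exponent reduces to 179 mod 22 = 3; 15^3 ≡ 17 (mod 23).
Mod 41: 866 ≡ 5; by Fermat, exponent reduces to 179 mod 40 = 19; 5^19 ≡ 33 (mod 41).
Mod 5: 866 ≡ 1; by Fermat, exponent reduces to 179 mod 4 = 3; 1^3 ≡ 1 (mod 5).
Combine by CRT: x ≡ 17 (mod 23), x ≡ 33 (mod 41), x ≡ 1 (mod 5) ⇒ x ≡ 2616 (mod 4715).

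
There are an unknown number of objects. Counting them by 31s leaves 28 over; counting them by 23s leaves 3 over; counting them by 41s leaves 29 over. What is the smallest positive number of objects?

2694

From N ≡ 28 (mod 31) write N = 28 + 31t. Substituting into N ≡ 3 (mod 23) gives 31t ≡ 21 (mod 23), and since 8⁻¹ ≡ 3 (mod 23), t ≡ 17. Hence N ≡ 28 + 31·17 = 555 (mod 713).
From N ≡ 555 (mod 713) write N = 555 + 713t. Substituting into N ≡ 29 (mod 41) gives 713t ≡ 7 (mod 41), and since 16⁻¹ ≡ 18 (mod 41), t ≡ 3. Hence N ≡ 555 + 713·3 = 2694 (mod 29233).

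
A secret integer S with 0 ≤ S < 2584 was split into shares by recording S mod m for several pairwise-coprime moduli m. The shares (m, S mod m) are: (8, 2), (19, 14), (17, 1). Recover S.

698

From S ≡ 2 (mod 8) write S = 2 + 8t. Substituting into S ≡ 14 (mod 19) gives 8t ≡ 12 (mod 19), and since 8⁻¹ ≡ 12 (mod 19), t ≡ 11. Hence S ≡ 2 + 8·11 = 90 (mod 152).
From S ≡ 90 (mod 152) write S = 90 + 152t. Substituting into S ≡ 1 (mod 17) gives 152t ≡ 13 (mod 17), and since 16⁻¹ ≡ 16 (mod 17), t ≡ 4. Hence S ≡ 90 + 152·4 = 698 (mod 2584).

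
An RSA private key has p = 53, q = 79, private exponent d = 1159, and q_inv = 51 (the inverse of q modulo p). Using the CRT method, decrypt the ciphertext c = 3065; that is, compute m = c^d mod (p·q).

d_p = d mod (p−1) = 1159 mod 52 = 15; d_q = d mod (q−1) = 67.
m₁ = c^(d_p) mod p: c ≡ 44 (mod 53), and 44^15 mod 53 = 28.
m₂ = c^(d_q) mod q: c ≡ 63 (mod 79), and 63^67 mod 79 = 37.
h = q_inv·(m₁ − m₂) mod p = 51·(28 − 37) mod 53 = 18.
m = m₂ + h·q = 37 + 18·79 = 1459.

1459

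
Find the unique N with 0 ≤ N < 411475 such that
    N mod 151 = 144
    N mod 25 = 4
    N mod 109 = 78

314979

The moduli are pairwise coprime; M = 151·25·109 = 411475.
M/151 = 2725; 2725 ≡ 7 (mod 151); 7·108 ≡ 1, so inverse 108.
M/25 = 16459; 16459 ≡ 9 (mod 25); 9·14 ≡ 1, so inverse 14.
M/109 = 3775; 3775 ≡ 69 (mod 109); 69·79 ≡ 1, so inverse 79.
N ≡ 144·2725·108 + 4·16459·14 + 78·3775·79 = 66562454.
66562454 mod 411475 = 314979.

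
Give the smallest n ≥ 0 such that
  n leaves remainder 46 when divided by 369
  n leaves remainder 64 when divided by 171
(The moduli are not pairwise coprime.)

Combine the congruences pairwise.
gcd(369, 171) = 9 and 9 | (64 − 46), so the pair is consistent; merging gives n ≡ 2629 (mod 7011), where 7011 = lcm(369, 171).
The solution is unique modulo lcm(369, 171) = 7011.

2629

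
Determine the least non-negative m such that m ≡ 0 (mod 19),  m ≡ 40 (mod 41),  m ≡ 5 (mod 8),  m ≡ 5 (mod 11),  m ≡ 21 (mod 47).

1461157

The moduli are pairwise coprime; N = 19·41·8·11·47 = 3221944.
N/19 = 169576; 169576 ≡ 1 (mod 19), inverse 1.
N/41 = 78584; 78584 ≡ 28 (mod 41); 28·22 ≡ 1, so inverse 22.
N/8 = 402743; 402743 ≡ 7 (mod 8); 7·7 ≡ 1, so inverse 7.
N/11 = 292904; 292904 ≡ 7 (mod 11); 7·8 ≡ 1, so inverse 8.
N/47 = 68552; 68552 ≡ 26 (mod 47); 26·38 ≡ 1, so inverse 38.
m ≡ 0·169576·1 + 40·78584·22 + 5·402743·7 + 5·292904·8 + 21·68552·38 = 149670581.
149670581 mod 3221944 = 1461157.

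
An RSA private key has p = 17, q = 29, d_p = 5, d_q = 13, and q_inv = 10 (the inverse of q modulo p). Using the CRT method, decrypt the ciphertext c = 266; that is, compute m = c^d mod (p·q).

m₁ = c^(d_p) mod p: c ≡ 11 (mod 17), and 11^5 mod 17 = 10.
m₂ = c^(d_q) mod q: c ≡ 5 (mod 29), and 5^13 mod 29 = 6.
h = q_inv·(m₁ − m₂) mod p = 10·(10 − 6) mod 17 = 6.
m = m₂ + h·q = 6 + 6·29 = 180.

180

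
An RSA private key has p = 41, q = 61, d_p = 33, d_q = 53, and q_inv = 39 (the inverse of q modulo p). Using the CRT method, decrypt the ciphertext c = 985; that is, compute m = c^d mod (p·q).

m₁ = c^(d_p) mod p: c ≡ 1 (mod 41), and 1^33 mod 41 = 1.
m₂ = c^(d_q) mod q: c ≡ 9 (mod 61), and 9^53 mod 61 = 58.
h = q_inv·(m₁ − m₂) mod p = 39·(1 − 58) mod 41 = 32.
m = m₂ + h·q = 58 + 32·61 = 2010.

2010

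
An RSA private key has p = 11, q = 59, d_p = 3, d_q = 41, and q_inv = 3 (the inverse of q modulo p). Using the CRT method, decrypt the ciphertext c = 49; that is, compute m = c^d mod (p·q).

81

m₁ = c^(d_p) mod p: c ≡ 5 (mod 11), and 5^3 mod 11 = 4.
m₂ = c^(d_q) mod q: c ≡ 49 (mod 59), and 49^41 mod 59 = 22.
h = q_inv·(m₁ − m₂) mod p = 3·(4 − 22) mod 11 = 1.
m = m₂ + h·q = 22 + 1·59 = 81.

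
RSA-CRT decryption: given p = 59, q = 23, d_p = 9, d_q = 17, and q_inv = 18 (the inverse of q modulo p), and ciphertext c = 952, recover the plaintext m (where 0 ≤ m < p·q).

693

m₁ = c^(d_p) mod p: c ≡ 8 (mod 59), and 8^9 mod 59 = 44.
m₂ = c^(d_q) mod q: c ≡ 9 (mod 23), and 9^17 mod 23 = 3.
h = q_inv·(m₁ − m₂) mod p = 18·(44 − 3) mod 59 = 30.
m = m₂ + h·q = 3 + 30·23 = 693.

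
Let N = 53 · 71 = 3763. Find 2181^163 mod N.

949

Mod 53: 2181 ≡ 8; by Fermat, exponent reduces to 163 mod 52 = 7; 8^7 ≡ 48 (mod 53).
Mod 71: 2181 ≡ 51; by Fermat, exponent reduces to 163 mod 70 = 23; 51^23 ≡ 26 (mod 71).
Combine by CRT: x ≡ 48 (mod 53), x ≡ 26 (mod 71) ⇒ x ≡ 949 (mod 3763).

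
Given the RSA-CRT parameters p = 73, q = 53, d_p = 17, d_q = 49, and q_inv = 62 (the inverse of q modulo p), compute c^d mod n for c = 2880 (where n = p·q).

3684

m₁ = c^(d_p) mod p: c ≡ 33 (mod 73), and 33^17 mod 73 = 34.
m₂ = c^(d_q) mod q: c ≡ 18 (mod 53), and 18^49 mod 53 = 27.
h = q_inv·(m₁ − m₂) mod p = 62·(34 − 27) mod 73 = 69.
m = m₂ + h·q = 27 + 69·53 = 3684.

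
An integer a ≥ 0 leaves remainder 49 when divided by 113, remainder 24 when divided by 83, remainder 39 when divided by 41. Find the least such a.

Combine the congruences pairwise.
From a ≡ 49 (mod 113) write a = 49 + 113t. Substituting into a ≡ 24 (mod 83) gives 113t ≡ 58 (mod 83), and since 30⁻¹ ≡ 36 (mod 83), t ≡ 13. Hence a ≡ 49 + 113·13 = 1518 (mod 9379).
From a ≡ 1518 (mod 9379) write a = 1518 + 9379t. Substituting into a ≡ 39 (mod 41) gives 9379t ≡ 38 (mod 41), and since 31⁻¹ ≡ 4 (mod 41), t ≡ 29. Hence a ≡ 1518 + 9379·29 = 273509 (mod 384539).

273509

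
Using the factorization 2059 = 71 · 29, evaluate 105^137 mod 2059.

Mod 71: 105 ≡ 34; by Fermat, exponent reduces to 137 mod 70 = 67; 34^67 ≡ 26 (mod 71).
Mod 29: 105 ≡ 18; by Fermat, exponent reduces to 137 mod 28 = 25; 18^25 ≡ 10 (mod 29).
Combine by CRT: x ≡ 26 (mod 71), x ≡ 10 (mod 29) ⇒ x ≡ 97 (mod 2059).

97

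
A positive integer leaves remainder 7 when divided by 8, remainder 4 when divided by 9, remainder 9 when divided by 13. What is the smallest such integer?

The moduli are pairwise coprime; N = 8·9·13 = 936.
N/8 = 117; 117 ≡ 5 (mod 8); 5·5 ≡ 1, so inverse 5.
N/9 = 104; 104 ≡ 5 (mod 9); 5·2 ≡ 1, so inverse 2.
N/13 = 72; 72 ≡ 7 (mod 13); 7·2 ≡ 1, so inverse 2.
x ≡ 7·117·5 + 4·104·2 + 9·72·2 = 6223.
6223 mod 936 = 607.

607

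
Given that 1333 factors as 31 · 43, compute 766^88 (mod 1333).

1258

Mod 31: 766 ≡ 22; by Fermat, exponent reduces to 88 mod 30 = 28; 22^28 ≡ 18 (mod 31).
Mod 43: 766 ≡ 35; by Fermat, exponent reduces to 88 mod 42 = 4; 35^4 ≡ 11 (mod 43).
Combine by CRT: x ≡ 18 (mod 31), x ≡ 11 (mod 43) ⇒ x ≡ 1258 (mod 1333).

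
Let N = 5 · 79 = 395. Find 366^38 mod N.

286

Mod 5: 366 ≡ 1; by Fermat, exponent reduces to 38 mod 4 = 2; 1^2 ≡ 1 (mod 5).
Mod 79: 366 ≡ 50; 50^38 ≡ 49 (mod 79).
Combine by CRT: x ≡ 1 (mod 5), x ≡ 49 (mod 79) ⇒ x ≡ 286 (mod 395).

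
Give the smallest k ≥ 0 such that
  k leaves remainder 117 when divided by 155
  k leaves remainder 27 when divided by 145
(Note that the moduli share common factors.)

3217

gcd(155, 145) = 5 and 5 | (27 − 117), so the pair is consistent; merging gives k ≡ 3217 (mod 4495), where 4495 = lcm(155, 145).
The solution is unique modulo lcm(155, 145) = 4495.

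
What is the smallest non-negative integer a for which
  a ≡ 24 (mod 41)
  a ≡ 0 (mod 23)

Combine the congruences pairwise.
From a ≡ 24 (mod 41) write a = 24 + 41t. Substituting into a ≡ 0 (mod 23) gives 41t ≡ 22 (mod 23), and since 18⁻¹ ≡ 9 (mod 23), t ≡ 14. Hence a ≡ 24 + 41·14 = 598 (mod 943).

598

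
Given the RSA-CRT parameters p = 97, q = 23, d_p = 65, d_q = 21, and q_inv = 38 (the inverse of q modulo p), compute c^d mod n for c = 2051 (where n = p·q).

m₁ = c^(d_p) mod p: c ≡ 14 (mod 97), and 14^65 mod 97 = 5.
m₂ = c^(d_q) mod q: c ≡ 4 (mod 23), and 4^21 mod 23 = 6.
h = q_inv·(m₁ − m₂) mod p = 38·(5 − 6) mod 97 = 59.
m = m₂ + h·q = 6 + 59·23 = 1363.

1363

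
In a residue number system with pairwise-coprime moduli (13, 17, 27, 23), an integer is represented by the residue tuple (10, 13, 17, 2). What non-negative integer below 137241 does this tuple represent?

The moduli are pairwise coprime; N = 13·17·27·23 = 137241.
N/13 = 10557; 10557 ≡ 1 (mod 13), inverse 1.
N/17 = 8073; 8073 ≡ 15 (mod 17); 15·8 ≡ 1, so inverse 8.
N/27 = 5083; 5083 ≡ 7 (mod 27); 7·4 ≡ 1, so inverse 4.
N/23 = 5967; 5967 ≡ 10 (mod 23); 10·7 ≡ 1, so inverse 7.
x ≡ 10·10557·1 + 13·8073·8 + 17·5083·4 + 2·5967·7 = 1374344.
1374344 mod 137241 = 1934.

1934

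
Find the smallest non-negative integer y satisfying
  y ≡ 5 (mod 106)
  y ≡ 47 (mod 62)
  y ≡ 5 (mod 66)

13997

gcd(106, 62) = 2 and 2 | (47 − 5), so the pair is consistent; merging gives y ≡ 853 (mod 3286), where 3286 = lcm(106, 62).
gcd(3286, 66) = 2 and 2 | (5 − 853), so the pair is consistent; merging gives y ≡ 13997 (mod 108438), where 108438 = lcm(3286, 66).
The solution is unique modulo lcm(106, 62, 66) = 108438.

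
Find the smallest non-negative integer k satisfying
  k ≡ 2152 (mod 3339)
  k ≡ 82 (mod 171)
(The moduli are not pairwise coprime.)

52237

gcd(3339, 171) = 9 and 9 | (82 − 2152), so the pair is consistent; merging gives k ≡ 52237 (mod 63441), where 63441 = lcm(3339, 171).
The solution is unique modulo lcm(3339, 171) = 63441.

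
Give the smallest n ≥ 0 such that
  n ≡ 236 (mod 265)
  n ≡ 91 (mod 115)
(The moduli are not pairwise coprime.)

Combine the congruences pairwise.
gcd(265, 115) = 5 and 5 | (91 − 236), so the pair is consistent; merging gives n ≡ 2621 (mod 6095), where 6095 = lcm(265, 115).
The solution is unique modulo lcm(265, 115) = 6095.

2621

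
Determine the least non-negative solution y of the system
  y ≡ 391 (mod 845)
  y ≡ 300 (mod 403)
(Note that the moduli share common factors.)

7151

Combine the congruences pairwise.
gcd(845, 403) = 13 and 13 | (300 − 391), so the pair is consistent; merging gives y ≡ 7151 (mod 26195), where 26195 = lcm(845, 403).
The solution is unique modulo lcm(845, 403) = 26195.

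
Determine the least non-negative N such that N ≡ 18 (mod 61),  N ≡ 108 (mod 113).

From N ≡ 18 (mod 61) write N = 18 + 61t. Substituting into N ≡ 108 (mod 113) gives 61t ≡ 90 (mod 113), and since 61⁻¹ ≡ 63 (mod 113), t ≡ 20. Hence N ≡ 18 + 61·20 = 1238 (mod 6893).

1238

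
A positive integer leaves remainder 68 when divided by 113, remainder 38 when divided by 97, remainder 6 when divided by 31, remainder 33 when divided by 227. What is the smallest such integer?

51515186

Combine the congruences pairwise.
From k ≡ 68 (mod 113) write k = 68 + 113t. Substituting into k ≡ 38 (mod 97) gives 113t ≡ 67 (mod 97), and since 16⁻¹ ≡ 91 (mod 97), t ≡ 83. Hence k ≡ 68 + 113·83 = 9447 (mod 10961).
From k ≡ 9447 (mod 10961) write k = 9447 + 10961t. Substituting into k ≡ 6 (mod 31) gives 10961t ≡ 14 (mod 31), and since 18⁻¹ ≡ 19 (mod 31), t ≡ 18. Hence k ≡ 9447 + 10961·18 = 206745 (mod 339791).
From k ≡ 206745 (mod 339791) write k = 206745 + 339791t. Substituting into k ≡ 33 (mod 227) gives 339791t ≡ 85 (mod 227), and since 199⁻¹ ≡ 154 (mod 227), t ≡ 151. Hence k ≡ 206745 + 339791·151 = 51515186 (mod 77132557).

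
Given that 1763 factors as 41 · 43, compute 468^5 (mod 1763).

Mod 41: 468 ≡ 17; 17^5 ≡ 27 (mod 41).
Mod 43: 468 ≡ 38; 38^5 ≡ 14 (mod 43).
Combine by CRT: x ≡ 27 (mod 41), x ≡ 14 (mod 43) ⇒ x ≡ 1175 (mod 1763).

1175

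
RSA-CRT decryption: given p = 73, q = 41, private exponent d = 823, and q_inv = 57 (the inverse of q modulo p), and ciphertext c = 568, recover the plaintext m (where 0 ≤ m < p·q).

d_p = d mod (p−1) = 823 mod 72 = 31; d_q = d mod (q−1) = 23.
m₁ = c^(d_p) mod p: c ≡ 57 (mod 73), and 57^31 mod 73 = 18.
m₂ = c^(d_q) mod q: c ≡ 35 (mod 41), and 35^23 mod 41 = 11.
h = q_inv·(m₁ − m₂) mod p = 57·(18 − 11) mod 73 = 34.
m = m₂ + h·q = 11 + 34·41 = 1405.

1405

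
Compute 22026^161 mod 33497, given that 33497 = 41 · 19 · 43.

21493

Mod 41: 22026 ≡ 9; by Fermat, exponent reduces to 161 mod 40 = 1; 9^1 ≡ 9 (mod 41).
Mod 19: 22026 ≡ 5; by Fermat, exponent reduces to 161 mod 18 = 17; 5^17 ≡ 4 (mod 19).
Mod 43: 22026 ≡ 10; by Fermat, exponent reduces to 161 mod 42 = 35; 10^35 ≡ 36 (mod 43).
Combine by CRT: x ≡ 9 (mod 41), x ≡ 4 (mod 19), x ≡ 36 (mod 43) ⇒ x ≡ 21493 (mod 33497).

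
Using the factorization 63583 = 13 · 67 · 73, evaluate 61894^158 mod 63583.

Mod 13: 61894 ≡ 1; by Fermat, exponent reduces to 158 mod 12 = 2; 1^2 ≡ 1 (mod 13).
Mod 67: 61894 ≡ 53; by Fermat, exponent reduces to 158 mod 66 = 26; 53^26 ≡ 25 (mod 67).
Mod 73: 61894 ≡ 63; by Fermat, exponent reduces to 158 mod 72 = 14; 63^14 ≡ 46 (mod 73).
Combine by CRT: x ≡ 1 (mod 13), x ≡ 25 (mod 67), x ≡ 46 (mod 73) ⇒ x ≡ 46255 (mod 63583).

46255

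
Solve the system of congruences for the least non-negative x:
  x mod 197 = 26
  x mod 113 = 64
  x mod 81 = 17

The moduli are pairwise coprime; N = 197·113·81 = 1803141.
N/197 = 9153; 9153 ≡ 91 (mod 197); 91·13 ≡ 1, so inverse 13.
N/113 = 15957; 15957 ≡ 24 (mod 113); 24·33 ≡ 1, so inverse 33.
N/81 = 22261; 22261 ≡ 67 (mod 81); 67·52 ≡ 1, so inverse 52.
x ≡ 26·9153·13 + 64·15957·33 + 17·22261·52 = 56473622.
56473622 mod 1803141 = 576251.

576251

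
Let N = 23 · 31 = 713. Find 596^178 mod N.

50

Mod 23: 596 ≡ 21; by Fermat, exponent reduces to 178 mod 22 = 2; 21^2 ≡ 4 (mod 23).
Mod 31: 596 ≡ 7; by Fermat, exponent reduces to 178 mod 30 = 28; 7^28 ≡ 19 (mod 31).
Combine by CRT: x ≡ 4 (mod 23), x ≡ 19 (mod 31) ⇒ x ≡ 50 (mod 713).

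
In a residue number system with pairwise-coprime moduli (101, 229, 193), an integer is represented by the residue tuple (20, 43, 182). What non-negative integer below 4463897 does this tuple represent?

198586

The moduli are pairwise coprime; N = 101·229·193 = 4463897.
N/101 = 44197; 44197 ≡ 60 (mod 101); 60·32 ≡ 1, so inverse 32.
N/229 = 19493; 19493 ≡ 28 (mod 229); 28·90 ≡ 1, so inverse 90.
N/193 = 23129; 23129 ≡ 162 (mod 193); 162·56 ≡ 1, so inverse 56.
x ≡ 20·44197·32 + 43·19493·90 + 182·23129·56 = 339454758.
339454758 mod 4463897 = 198586.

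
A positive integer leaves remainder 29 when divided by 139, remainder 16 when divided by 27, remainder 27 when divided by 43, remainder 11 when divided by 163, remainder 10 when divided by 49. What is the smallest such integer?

761065756

The moduli are pairwise coprime; N = 139·27·43·163·49 = 1288934073.
N/139 = 9272907; 9272907 ≡ 78 (mod 139); 78·41 ≡ 1, so inverse 41.
N/27 = 47738299; 47738299 ≡ 4 (mod 27); 4·7 ≡ 1, so inverse 7.
N/43 = 29975211; 29975211 ≡ 40 (mod 43); 40·14 ≡ 1, so inverse 14.
N/163 = 7907571; 7907571 ≡ 115 (mod 163); 115·146 ≡ 1, so inverse 146.
N/49 = 26304777; 26304777 ≡ 9 (mod 49); 9·11 ≡ 1, so inverse 11.
m ≡ 29·9272907·41 + 16·47738299·7 + 27·29975211·14 + 11·7907571·146 + 10·26304777·11 = 43295890165.
43295890165 mod 1288934073 = 761065756.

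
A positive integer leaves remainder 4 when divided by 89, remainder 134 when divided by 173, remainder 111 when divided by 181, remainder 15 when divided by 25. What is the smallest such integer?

10228240

From n ≡ 4 (mod 89) write n = 4 + 89t. Substituting into n ≡ 134 (mod 173) gives 89t ≡ 130 (mod 173), and since 89⁻¹ ≡ 35 (mod 173), t ≡ 52. Hence n ≡ 4 + 89·52 = 4632 (mod 15397).
From n ≡ 4632 (mod 15397) write n = 4632 + 15397t. Substituting into n ≡ 111 (mod 181) gives 15397t ≡ 4 (mod 181), and since 12⁻¹ ≡ 166 (mod 181), t ≡ 121. Hence n ≡ 4632 + 15397·121 = 1867669 (mod 2786857).
From n ≡ 1867669 (mod 2786857) write n = 1867669 + 2786857t. Substituting into n ≡ 15 (mod 25) gives 2786857t ≡ 21 (mod 25), and since 7⁻¹ ≡ 18 (mod 25), t ≡ 3. Hence n ≡ 1867669 + 2786857·3 = 10228240 (mod 69671425).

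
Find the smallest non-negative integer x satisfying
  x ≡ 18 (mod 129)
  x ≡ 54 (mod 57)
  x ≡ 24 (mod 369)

216996

Combine the congruences pairwise.
gcd(129, 57) = 3 and 3 | (54 − 18), so the pair is consistent; merging gives x ≡ 1308 (mod 2451), where 2451 = lcm(129, 57).
gcd(2451, 369) = 3 and 3 | (24 − 1308), so the pair is consistent; merging gives x ≡ 216996 (mod 301473), where 301473 = lcm(2451, 369).
The solution is unique modulo lcm(129, 57, 369) = 301473.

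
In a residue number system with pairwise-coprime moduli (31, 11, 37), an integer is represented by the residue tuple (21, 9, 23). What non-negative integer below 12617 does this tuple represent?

4981

Combine the congruences pairwise.
From x ≡ 21 (mod 31) write x = 21 + 31t. Substituting into x ≡ 9 (mod 11) gives 31t ≡ 10 (mod 11), and since 9⁻¹ ≡ 5 (mod 11), t ≡ 6. Hence x ≡ 21 + 31·6 = 207 (mod 341).
From x ≡ 207 (mod 341) write x = 207 + 341t. Substituting into x ≡ 23 (mod 37) gives 341t ≡ 1 (mod 37), and since 8⁻¹ ≡ 14 (mod 37), t ≡ 14. Hence x ≡ 207 + 341·14 = 4981 (mod 12617).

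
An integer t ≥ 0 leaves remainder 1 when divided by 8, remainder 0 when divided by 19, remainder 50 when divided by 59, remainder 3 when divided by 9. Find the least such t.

From t ≡ 1 (mod 8) write t = 1 + 8s. Substituting into t ≡ 0 (mod 19) gives 8s ≡ 18 (mod 19), and since 8⁻¹ ≡ 12 (mod 19), s ≡ 7. Hence t ≡ 1 + 8·7 = 57 (mod 152).
From t ≡ 57 (mod 152) write t = 57 + 152s. Substituting into t ≡ 50 (mod 59) gives 152s ≡ 52 (mod 59), and since 34⁻¹ ≡ 33 (mod 59), s ≡ 5. Hence t ≡ 57 + 152·5 = 817 (mod 8968).
From t ≡ 817 (mod 8968) write t = 817 + 8968s. Substituting into t ≡ 3 (mod 9) gives 8968s ≡ 5 (mod 9), and since 4⁻¹ ≡ 7 (mod 9), s ≡ 8. Hence t ≡ 817 + 8968·8 = 72561 (mod 80712).

72561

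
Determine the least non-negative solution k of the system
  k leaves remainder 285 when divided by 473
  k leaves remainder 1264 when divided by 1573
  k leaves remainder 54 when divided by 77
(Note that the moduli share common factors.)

83060

Combine the congruences pairwise.
gcd(473, 1573) = 11 and 11 | (1264 − 285), so the pair is consistent; merging gives k ≡ 15421 (mod 67639), where 67639 = lcm(473, 1573).
gcd(67639, 77) = 11 and 11 | (54 − 15421), so the pair is consistent; merging gives k ≡ 83060 (mod 473473), where 473473 = lcm(67639, 77).
The solution is unique modulo lcm(473, 1573, 77) = 473473.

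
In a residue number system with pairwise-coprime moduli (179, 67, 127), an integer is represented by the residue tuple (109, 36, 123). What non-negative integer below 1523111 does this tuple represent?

The moduli are pairwise coprime; N = 179·67·127 = 1523111.
N/179 = 8509; 8509 ≡ 96 (mod 179); 96·69 ≡ 1, so inverse 69.
N/67 = 22733; 22733 ≡ 20 (mod 67); 20·57 ≡ 1, so inverse 57.
N/127 = 11993; 11993 ≡ 55 (mod 127); 55·97 ≡ 1, so inverse 97.
x ≡ 109·8509·69 + 36·22733·57 + 123·11993·97 = 253732788.
253732788 mod 1523111 = 896362.

896362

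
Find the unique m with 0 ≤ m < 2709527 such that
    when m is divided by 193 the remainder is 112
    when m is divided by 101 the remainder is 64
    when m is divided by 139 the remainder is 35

Combine the congruences pairwise.
From m ≡ 112 (mod 193) write m = 112 + 193t. Substituting into m ≡ 64 (mod 101) gives 193t ≡ 53 (mod 101), and since 92⁻¹ ≡ 56 (mod 101), t ≡ 39. Hence m ≡ 112 + 193·39 = 7639 (mod 19493).
From m ≡ 7639 (mod 19493) write m = 7639 + 19493t. Substituting into m ≡ 35 (mod 139) gives 19493t ≡ 41 (mod 139), and since 33⁻¹ ≡ 59 (mod 139), t ≡ 56. Hence m ≡ 7639 + 19493·56 = 1099247 (mod 2709527).

1099247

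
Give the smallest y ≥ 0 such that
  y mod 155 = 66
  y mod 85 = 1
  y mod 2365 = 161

Combine the congruences pairwise.
gcd(155, 85) = 5 and 5 | (1 − 66), so the pair is consistent; merging gives y ≡ 1616 (mod 2635), where 2635 = lcm(155, 85).
gcd(2635, 2365) = 5 and 5 | (161 − 1616), so the pair is consistent; merging gives y ≡ 333626 (mod 1246355), where 1246355 = lcm(2635, 2365).
The solution is unique modulo lcm(155, 85, 2365) = 1246355.

333626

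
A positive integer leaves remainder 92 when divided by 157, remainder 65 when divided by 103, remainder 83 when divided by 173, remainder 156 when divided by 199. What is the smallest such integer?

The moduli are pairwise coprime; N = 157·103·173·199 = 556719017.
N/157 = 3545981; 3545981 ≡ 136 (mod 157); 136·142 ≡ 1, so inverse 142.
N/103 = 5405039; 5405039 ≡ 11 (mod 103); 11·75 ≡ 1, so inverse 75.
N/173 = 3218029; 3218029 ≡ 56 (mod 173); 56·34 ≡ 1, so inverse 34.
N/199 = 2797583; 2797583 ≡ 41 (mod 199); 41·34 ≡ 1, so inverse 34.
x ≡ 92·3545981·142 + 65·5405039·75 + 83·3218029·34 + 156·2797583·34 = 96593918979.
96593918979 mod 556719017 = 281529038.

281529038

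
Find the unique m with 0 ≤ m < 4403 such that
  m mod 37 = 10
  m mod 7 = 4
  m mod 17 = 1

4302

The moduli are pairwise coprime; N = 37·7·17 = 4403.
N/37 = 119; 119 ≡ 8 (mod 37); 8·14 ≡ 1, so inverse 14.
N/7 = 629; 629 ≡ 6 (mod 7); 6·6 ≡ 1, so inverse 6.
N/17 = 259; 259 ≡ 4 (mod 17); 4·13 ≡ 1, so inverse 13.
m ≡ 10·119·14 + 4·629·6 + 1·259·13 = 35123.
35123 mod 4403 = 4302.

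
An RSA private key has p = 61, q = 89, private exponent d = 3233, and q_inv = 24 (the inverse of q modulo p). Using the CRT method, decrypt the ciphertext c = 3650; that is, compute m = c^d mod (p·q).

d_p = d mod (p−1) = 3233 mod 60 = 53; d_q = d mod (q−1) = 65.
m₁ = c^(d_p) mod p: c ≡ 51 (mod 61), and 51^53 mod 61 = 7.
m₂ = c^(d_q) mod q: c ≡ 1 (mod 89), and 1^65 mod 89 = 1.
h = q_inv·(m₁ − m₂) mod p = 24·(7 − 1) mod 61 = 22.
m = m₂ + h·q = 1 + 22·89 = 1959.

1959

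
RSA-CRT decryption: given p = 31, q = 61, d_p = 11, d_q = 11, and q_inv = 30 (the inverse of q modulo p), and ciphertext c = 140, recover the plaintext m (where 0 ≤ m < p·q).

1535

m₁ = c^(d_p) mod p: c ≡ 16 (mod 31), and 16^11 mod 31 = 16.
m₂ = c^(d_q) mod q: c ≡ 18 (mod 61), and 18^11 mod 61 = 10.
h = q_inv·(m₁ − m₂) mod p = 30·(16 − 10) mod 31 = 25.
m = m₂ + h·q = 10 + 25·61 = 1535.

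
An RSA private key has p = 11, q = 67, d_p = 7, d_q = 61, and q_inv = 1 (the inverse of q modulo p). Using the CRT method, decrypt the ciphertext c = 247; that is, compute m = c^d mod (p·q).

443

m₁ = c^(d_p) mod p: c ≡ 5 (mod 11), and 5^7 mod 11 = 3.
m₂ = c^(d_q) mod q: c ≡ 46 (mod 67), and 46^61 mod 67 = 41.
h = q_inv·(m₁ − m₂) mod p = 1·(3 − 41) mod 11 = 6.
m = m₂ + h·q = 41 + 6·67 = 443.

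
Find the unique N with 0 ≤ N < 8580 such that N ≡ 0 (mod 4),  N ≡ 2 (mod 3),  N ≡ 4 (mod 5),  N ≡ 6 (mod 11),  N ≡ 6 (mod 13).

The moduli are pairwise coprime; M = 4·3·5·11·13 = 8580.
M/4 = 2145; 2145 ≡ 1 (mod 4), inverse 1.
M/3 = 2860; 2860 ≡ 1 (mod 3), inverse 1.
M/5 = 1716; 1716 ≡ 1 (mod 5), inverse 1.
M/11 = 780; 780 ≡ 10 (mod 11); 10·10 ≡ 1, so inverse 10.
M/13 = 660; 660 ≡ 10 (mod 13); 10·4 ≡ 1, so inverse 4.
N ≡ 0·2145·1 + 2·2860·1 + 4·1716·1 + 6·780·10 + 6·660·4 = 75224.
75224 mod 8580 = 6584.

6584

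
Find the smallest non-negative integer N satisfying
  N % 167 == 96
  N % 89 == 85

From N ≡ 96 (mod 167) write N = 96 + 167t. Substituting into N ≡ 85 (mod 89) gives 167t ≡ 78 (mod 89), and since 78⁻¹ ≡ 8 (mod 89), t ≡ 1. Hence N ≡ 96 + 167·1 = 263 (mod 14863).

263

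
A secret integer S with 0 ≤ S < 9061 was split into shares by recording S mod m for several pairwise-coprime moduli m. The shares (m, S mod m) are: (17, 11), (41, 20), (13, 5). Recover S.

Combine the congruences pairwise.
From S ≡ 11 (mod 17) write S = 11 + 17t. Substituting into S ≡ 20 (mod 41) gives 17t ≡ 9 (mod 41), and since 17⁻¹ ≡ 29 (mod 41), t ≡ 15. Hence S ≡ 11 + 17·15 = 266 (mod 697).
From S ≡ 266 (mod 697) write S = 266 + 697t. Substituting into S ≡ 5 (mod 13) gives 697t ≡ 12 (mod 13), and since 8⁻¹ ≡ 5 (mod 13), t ≡ 8. Hence S ≡ 266 + 697·8 = 5842 (mod 9061).

5842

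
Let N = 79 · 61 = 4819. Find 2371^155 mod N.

3793

Mod 79: 2371 ≡ 1; by Fermat, exponent reduces to 155 mod 78 = 77; 1^77 ≡ 1 (mod 79).
Mod 61: 2371 ≡ 53; by Fermat, exponent reduces to 155 mod 60 = 35; 53^35 ≡ 11 (mod 61).
Combine by CRT: x ≡ 1 (mod 79), x ≡ 11 (mod 61) ⇒ x ≡ 3793 (mod 4819).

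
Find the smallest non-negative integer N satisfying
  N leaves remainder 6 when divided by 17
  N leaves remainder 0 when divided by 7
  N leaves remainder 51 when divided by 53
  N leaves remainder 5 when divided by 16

The moduli are pairwise coprime; M = 17·7·53·16 = 100912.
M/17 = 5936; 5936 ≡ 3 (mod 17); 3·6 ≡ 1, so inverse 6.
M/7 = 14416; 14416 ≡ 3 (mod 7); 3·5 ≡ 1, so inverse 5.
M/53 = 1904; 1904 ≡ 49 (mod 53); 49·13 ≡ 1, so inverse 13.
M/16 = 6307; 6307 ≡ 3 (mod 16); 3·11 ≡ 1, so inverse 11.
N ≡ 6·5936·6 + 0·14416·5 + 51·1904·13 + 5·6307·11 = 1822933.
1822933 mod 100912 = 6517.

6517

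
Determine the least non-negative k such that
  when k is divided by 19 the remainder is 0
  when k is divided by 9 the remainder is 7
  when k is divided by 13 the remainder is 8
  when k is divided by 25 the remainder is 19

The moduli are pairwise coprime; N = 19·9·13·25 = 55575.
N/19 = 2925; 2925 ≡ 18 (mod 19); 18·18 ≡ 1, so inverse 18.
N/9 = 6175; 6175 ≡ 1 (mod 9), inverse 1.
N/13 = 4275; 4275 ≡ 11 (mod 13); 11·6 ≡ 1, so inverse 6.
N/25 = 2223; 2223 ≡ 23 (mod 25); 23·12 ≡ 1, so inverse 12.
k ≡ 0·2925·18 + 7·6175·1 + 8·4275·6 + 19·2223·12 = 755269.
755269 mod 55575 = 32794.

32794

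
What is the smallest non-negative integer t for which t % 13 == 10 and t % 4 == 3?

From t ≡ 10 (mod 13) write t = 10 + 13s. Substituting into t ≡ 3 (mod 4) gives 13s ≡ 1 (mod 4), and since 1⁻¹ ≡ 1 (mod 4), s ≡ 1. Hence t ≡ 10 + 13·1 = 23 (mod 52).

23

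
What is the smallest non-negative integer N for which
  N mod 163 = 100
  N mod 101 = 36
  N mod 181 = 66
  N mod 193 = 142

The moduli are pairwise coprime; M = 163·101·181·193 = 575101979.
M/163 = 3528233; 3528233 ≡ 98 (mod 163); 98·5 ≡ 1, so inverse 5.
M/101 = 5694079; 5694079 ≡ 2 (mod 101); 2·51 ≡ 1, so inverse 51.
M/181 = 3177359; 3177359 ≡ 85 (mod 181); 85·115 ≡ 1, so inverse 115.
M/193 = 2979803; 2979803 ≡ 76 (mod 193); 76·160 ≡ 1, so inverse 160.
N ≡ 100·3528233·5 + 36·5694079·51 + 66·3177359·115 + 142·2979803·160 = 104035724514.
104035724514 mod 575101979 = 517368294.

517368294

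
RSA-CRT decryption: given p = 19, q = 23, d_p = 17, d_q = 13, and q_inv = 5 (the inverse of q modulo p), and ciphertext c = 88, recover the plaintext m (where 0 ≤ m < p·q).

m₁ = c^(d_p) mod p: c ≡ 12 (mod 19), and 12^17 mod 19 = 8.
m₂ = c^(d_q) mod q: c ≡ 19 (mod 23), and 19^13 mod 23 = 7.
h = q_inv·(m₁ − m₂) mod p = 5·(8 − 7) mod 19 = 5.
m = m₂ + h·q = 7 + 5·23 = 122.

122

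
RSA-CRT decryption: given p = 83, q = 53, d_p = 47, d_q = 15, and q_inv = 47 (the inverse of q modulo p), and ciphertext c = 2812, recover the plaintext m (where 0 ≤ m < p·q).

482

m₁ = c^(d_p) mod p: c ≡ 73 (mod 83), and 73^47 mod 83 = 67.
m₂ = c^(d_q) mod q: c ≡ 3 (mod 53), and 3^15 mod 53 = 5.
h = q_inv·(m₁ − m₂) mod p = 47·(67 − 5) mod 83 = 9.
m = m₂ + h·q = 5 + 9·53 = 482.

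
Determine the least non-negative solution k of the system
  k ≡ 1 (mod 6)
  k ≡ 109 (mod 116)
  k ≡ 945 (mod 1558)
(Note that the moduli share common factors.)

231529

Combine the congruences pairwise.
gcd(6, 116) = 2 and 2 | (109 − 1), so the pair is consistent; merging gives k ≡ 109 (mod 348), where 348 = lcm(6, 116).
gcd(348, 1558) = 2 and 2 | (945 − 109), so the pair is consistent; merging gives k ≡ 231529 (mod 271092), where 271092 = lcm(348, 1558).
The solution is unique modulo lcm(6, 116, 1558) = 271092.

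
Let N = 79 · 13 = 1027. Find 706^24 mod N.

729

Mod 79: 706 ≡ 74; 74^24 ≡ 18 (mod 79).
Mod 13: 706 ≡ 4; since 12 | 24, by Fermat 4^24 ≡ 1 (mod 13).
Combine by CRT: x ≡ 18 (mod 79), x ≡ 1 (mod 13) ⇒ x ≡ 729 (mod 1027).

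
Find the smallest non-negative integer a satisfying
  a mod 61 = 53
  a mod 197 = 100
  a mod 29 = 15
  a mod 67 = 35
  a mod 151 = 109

188607112

The moduli are pairwise coprime; N = 61·197·29·67·151 = 3525703681.
N/61 = 57798421; 57798421 ≡ 6 (mod 61); 6·51 ≡ 1, so inverse 51.
N/197 = 17896973; 17896973 ≡ 114 (mod 197); 114·178 ≡ 1, so inverse 178.
N/29 = 121575989; 121575989 ≡ 14 (mod 29); 14·27 ≡ 1, so inverse 27.
N/67 = 52622443; 52622443 ≡ 40 (mod 67); 40·62 ≡ 1, so inverse 62.
N/151 = 23349031; 23349031 ≡ 52 (mod 151); 52·61 ≡ 1, so inverse 61.
a ≡ 53·57798421·51 + 100·17896973·178 + 15·121575989·27 + 35·52622443·62 + 109·23349031·61 = 793471935337.
793471935337 mod 3525703681 = 188607112.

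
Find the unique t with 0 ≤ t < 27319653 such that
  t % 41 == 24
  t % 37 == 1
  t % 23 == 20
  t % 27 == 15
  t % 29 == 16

From t ≡ 24 (mod 41) write t = 24 + 41s. Substituting into t ≡ 1 (mod 37) gives 41s ≡ 14 (mod 37), and since 4⁻¹ ≡ 28 (mod 37), s ≡ 22. Hence t ≡ 24 + 41·22 = 926 (mod 1517).
From t ≡ 926 (mod 1517) write t = 926 + 1517s. Substituting into t ≡ 20 (mod 23) gives 1517s ≡ 14 (mod 23), and since 22⁻¹ ≡ 22 (mod 23), s ≡ 9. Hence t ≡ 926 + 1517·9 = 14579 (mod 34891).
From t ≡ 14579 (mod 34891) write t = 14579 + 34891s. Substituting into t ≡ 15 (mod 27) gives 34891s ≡ 16 (mod 27), and since 7⁻¹ ≡ 4 (mod 27), s ≡ 10. Hence t ≡ 14579 + 34891·10 = 363489 (mod 942057).
From t ≡ 363489 (mod 942057) write t = 363489 + 942057s. Substituting into t ≡ 16 (mod 29) gives 942057s ≡ 13 (mod 29), and since 21⁻¹ ≡ 18 (mod 29), s ≡ 2. Hence t ≡ 363489 + 942057·2 = 2247603 (mod 27319653).

2247603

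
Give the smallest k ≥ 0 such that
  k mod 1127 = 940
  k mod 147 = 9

2067

Combine the congruences pairwise.
gcd(1127, 147) = 49 and 49 | (9 − 940), so the pair is consistent; merging gives k ≡ 2067 (mod 3381), where 3381 = lcm(1127, 147).
The solution is unique modulo lcm(1127, 147) = 3381.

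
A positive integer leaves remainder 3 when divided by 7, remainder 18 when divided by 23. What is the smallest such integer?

From m ≡ 3 (mod 7) write m = 3 + 7t. Substituting into m ≡ 18 (mod 23) gives 7t ≡ 15 (mod 23), and since 7⁻¹ ≡ 10 (mod 23), t ≡ 12. Hence m ≡ 3 + 7·12 = 87 (mod 161).

87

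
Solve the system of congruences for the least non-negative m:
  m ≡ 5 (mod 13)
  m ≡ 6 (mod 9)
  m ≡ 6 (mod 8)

From m ≡ 5 (mod 13) write m = 5 + 13t. Substituting into m ≡ 6 (mod 9) gives 13t ≡ 1 (mod 9), and since 4⁻¹ ≡ 7 (mod 9), t ≡ 7. Hence m ≡ 5 + 13·7 = 96 (mod 117).
From m ≡ 96 (mod 117) write m = 96 + 117t. Substituting into m ≡ 6 (mod 8) gives 117t ≡ 6 (mod 8), and since 5⁻¹ ≡ 5 (mod 8), t ≡ 6. Hence m ≡ 96 + 117·6 = 798 (mod 936).

798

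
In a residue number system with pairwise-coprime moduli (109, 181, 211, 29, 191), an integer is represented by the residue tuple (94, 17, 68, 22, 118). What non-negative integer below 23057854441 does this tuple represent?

The moduli are pairwise coprime; N = 109·181·211·29·191 = 23057854441.
N/109 = 211539949; 211539949 ≡ 52 (mod 109); 52·65 ≡ 1, so inverse 65.
N/181 = 127391461; 127391461 ≡ 41 (mod 181); 41·53 ≡ 1, so inverse 53.
N/211 = 109278931; 109278931 ≡ 132 (mod 211); 132·8 ≡ 1, so inverse 8.
N/29 = 795098429; 795098429 ≡ 6 (mod 29); 6·5 ≡ 1, so inverse 5.
N/191 = 120721751; 120721751 ≡ 10 (mod 191); 10·172 ≡ 1, so inverse 172.
x ≡ 94·211539949·65 + 17·127391461·53 + 68·109278931·8 + 22·795098429·5 + 118·120721751·172 = 4004366018701.
4004366018701 mod 23057854441 = 15357200408.

15357200408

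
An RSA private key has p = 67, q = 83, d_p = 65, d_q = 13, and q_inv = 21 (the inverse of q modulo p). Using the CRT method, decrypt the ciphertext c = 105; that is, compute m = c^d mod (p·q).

m₁ = c^(d_p) mod p: c ≡ 38 (mod 67), and 38^65 mod 67 = 30.
m₂ = c^(d_q) mod q: c ≡ 22 (mod 83), and 22^13 mod 83 = 52.
h = q_inv·(m₁ − m₂) mod p = 21·(30 − 52) mod 67 = 7.
m = m₂ + h·q = 52 + 7·83 = 633.

633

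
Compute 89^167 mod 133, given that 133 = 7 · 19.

52

Mod 7: 89 ≡ 5; by Fermat, exponent reduces to 167 mod 6 = 5; 5^5 ≡ 3 (mod 7).
Mod 19: 89 ≡ 13; by Fermat, exponent reduces to 167 mod 18 = 5; 13^5 ≡ 14 (mod 19).
Combine by CRT: x ≡ 3 (mod 7), x ≡ 14 (mod 19) ⇒ x ≡ 52 (mod 133).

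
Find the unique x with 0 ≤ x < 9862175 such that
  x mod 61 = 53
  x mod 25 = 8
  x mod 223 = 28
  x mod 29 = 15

5398858

From x ≡ 53 (mod 61) write x = 53 + 61t. Substituting into x ≡ 8 (mod 25) gives 61t ≡ 5 (mod 25), and since 11⁻¹ ≡ 16 (mod 25), t ≡ 5. Hence x ≡ 53 + 61·5 = 358 (mod 1525).
From x ≡ 358 (mod 1525) write x = 358 + 1525t. Substituting into x ≡ 28 (mod 223) gives 1525t ≡ 116 (mod 223), and since 187⁻¹ ≡ 192 (mod 223), t ≡ 195. Hence x ≡ 358 + 1525·195 = 297733 (mod 340075).
From x ≡ 297733 (mod 340075) write x = 297733 + 340075t. Substituting into x ≡ 15 (mod 29) gives 340075t ≡ 25 (mod 29), and since 21⁻¹ ≡ 18 (mod 29), t ≡ 15. Hence x ≡ 297733 + 340075·15 = 5398858 (mod 9862175).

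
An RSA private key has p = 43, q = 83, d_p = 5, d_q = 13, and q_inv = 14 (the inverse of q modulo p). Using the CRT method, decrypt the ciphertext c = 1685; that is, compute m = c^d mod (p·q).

m₁ = c^(d_p) mod p: c ≡ 8 (mod 43), and 8^5 mod 43 = 2.
m₂ = c^(d_q) mod q: c ≡ 25 (mod 83), and 25^13 mod 83 = 51.
h = q_inv·(m₁ − m₂) mod p = 14·(2 − 51) mod 43 = 2.
m = m₂ + h·q = 51 + 2·83 = 217.

217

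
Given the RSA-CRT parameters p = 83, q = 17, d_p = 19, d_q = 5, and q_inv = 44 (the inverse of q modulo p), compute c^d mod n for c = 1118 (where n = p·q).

1407

m₁ = c^(d_p) mod p: c ≡ 39 (mod 83), and 39^19 mod 83 = 79.
m₂ = c^(d_q) mod q: c ≡ 13 (mod 17), and 13^5 mod 17 = 13.
h = q_inv·(m₁ − m₂) mod p = 44·(79 − 13) mod 83 = 82.
m = m₂ + h·q = 13 + 82·17 = 1407.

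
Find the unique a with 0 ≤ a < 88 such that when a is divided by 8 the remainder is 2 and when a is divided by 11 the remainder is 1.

Combine the congruences pairwise.
From a ≡ 2 (mod 8) write a = 2 + 8t. Substituting into a ≡ 1 (mod 11) gives 8t ≡ 10 (mod 11), and since 8⁻¹ ≡ 7 (mod 11), t ≡ 4. Hence a ≡ 2 + 8·4 = 34 (mod 88).

34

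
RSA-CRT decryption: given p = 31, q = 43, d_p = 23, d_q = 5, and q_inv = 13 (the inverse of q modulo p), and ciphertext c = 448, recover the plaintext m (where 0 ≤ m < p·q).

793

m₁ = c^(d_p) mod p: c ≡ 14 (mod 31), and 14^23 mod 31 = 18.
m₂ = c^(d_q) mod q: c ≡ 18 (mod 43), and 18^5 mod 43 = 19.
h = q_inv·(m₁ − m₂) mod p = 13·(18 − 19) mod 31 = 18.
m = m₂ + h·q = 19 + 18·43 = 793.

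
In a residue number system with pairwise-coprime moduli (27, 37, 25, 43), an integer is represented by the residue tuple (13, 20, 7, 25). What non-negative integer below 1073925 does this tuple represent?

The moduli are pairwise coprime; N = 27·37·25·43 = 1073925.
N/27 = 39775; 39775 ≡ 4 (mod 27); 4·7 ≡ 1, so inverse 7.
N/37 = 29025; 29025 ≡ 17 (mod 37); 17·24 ≡ 1, so inverse 24.
N/25 = 42957; 42957 ≡ 7 (mod 25); 7·18 ≡ 1, so inverse 18.
N/43 = 24975; 24975 ≡ 35 (mod 43); 35·16 ≡ 1, so inverse 16.
x ≡ 13·39775·7 + 20·29025·24 + 7·42957·18 + 25·24975·16 = 32954107.
32954107 mod 1073925 = 736357.

736357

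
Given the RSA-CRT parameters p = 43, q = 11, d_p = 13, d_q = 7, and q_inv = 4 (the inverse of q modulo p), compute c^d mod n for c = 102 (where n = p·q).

m₁ = c^(d_p) mod p: c ≡ 16 (mod 43), and 16^13 mod 43 = 35.
m₂ = c^(d_q) mod q: c ≡ 3 (mod 11), and 3^7 mod 11 = 9.
h = q_inv·(m₁ − m₂) mod p = 4·(35 − 9) mod 43 = 18.
m = m₂ + h·q = 9 + 18·11 = 207.

207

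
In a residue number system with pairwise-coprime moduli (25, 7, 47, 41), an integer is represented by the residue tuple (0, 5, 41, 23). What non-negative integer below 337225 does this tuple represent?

The moduli are pairwise coprime; N = 25·7·47·41 = 337225.
N/25 = 13489; 13489 ≡ 14 (mod 25); 14·9 ≡ 1, so inverse 9.
N/7 = 48175; 48175 ≡ 1 (mod 7), inverse 1.
N/47 = 7175; 7175 ≡ 31 (mod 47); 31·44 ≡ 1, so inverse 44.
N/41 = 8225; 8225 ≡ 25 (mod 41); 25·23 ≡ 1, so inverse 23.
x ≡ 0·13489·9 + 5·48175·1 + 41·7175·44 + 23·8225·23 = 17535600.
17535600 mod 337225 = 337125.

337125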